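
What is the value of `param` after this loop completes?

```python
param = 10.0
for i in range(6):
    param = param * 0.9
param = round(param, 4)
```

Exponential decay: 10.0 * 0.9^6
`param` takes the values: 10.0 → 9.0 → 8.1 → 7.29 → 6.561 → 5.9049 → 5.31441 → 5.3144

Answer: 5.3144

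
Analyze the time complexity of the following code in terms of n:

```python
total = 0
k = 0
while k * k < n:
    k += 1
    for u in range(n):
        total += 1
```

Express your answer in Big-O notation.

Each loop level contributes: √n × n. Multiplying the contributions gives O(n√n).

Answer: O(n√n)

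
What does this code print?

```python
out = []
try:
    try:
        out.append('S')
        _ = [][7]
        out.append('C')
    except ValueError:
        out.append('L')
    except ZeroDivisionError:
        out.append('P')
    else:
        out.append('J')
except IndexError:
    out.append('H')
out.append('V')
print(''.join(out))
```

Execution trace: 'S' (try body) → 'H' (outer except IndexError) → 'V' (after the try/except). Output: SHV

Answer: SHV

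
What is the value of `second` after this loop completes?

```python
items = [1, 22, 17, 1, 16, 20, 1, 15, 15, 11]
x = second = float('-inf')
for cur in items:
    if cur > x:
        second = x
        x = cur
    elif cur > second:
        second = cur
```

Second largest (with repeats) in [1, 22, 17, 1, 16, 20, 1, 15, 15, 11]
`second` takes the values: -inf → 1 → 17 → 20

Answer: 20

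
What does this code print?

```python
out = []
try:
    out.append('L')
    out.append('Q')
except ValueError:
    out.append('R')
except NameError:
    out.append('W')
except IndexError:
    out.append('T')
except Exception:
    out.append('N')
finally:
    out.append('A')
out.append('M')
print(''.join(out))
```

Execution trace: 'L' (try body) → 'Q' (try body, no exception) → 'A' (finally) → 'M' (after the try/except). Output: LQAM

Answer: LQAM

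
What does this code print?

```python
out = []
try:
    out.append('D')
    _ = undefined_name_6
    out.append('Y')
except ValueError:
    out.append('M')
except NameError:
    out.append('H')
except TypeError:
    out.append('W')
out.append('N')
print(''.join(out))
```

Execution trace: 'D' (try body) → 'H' (except NameError) → 'N' (after the try/except). Output: DHN

Answer: DHN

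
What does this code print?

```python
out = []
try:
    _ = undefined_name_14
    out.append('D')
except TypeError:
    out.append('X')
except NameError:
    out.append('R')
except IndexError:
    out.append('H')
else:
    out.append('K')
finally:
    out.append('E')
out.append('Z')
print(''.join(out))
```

Execution trace: 'R' (except NameError) → 'E' (finally) → 'Z' (after the try/except). Output: REZ

Answer: REZ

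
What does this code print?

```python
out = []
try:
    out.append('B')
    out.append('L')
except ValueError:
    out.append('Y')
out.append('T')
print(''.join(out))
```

Execution trace: 'B' (try body) → 'L' (try body, no exception) → 'T' (after the try/except). Output: BLT

Answer: BLT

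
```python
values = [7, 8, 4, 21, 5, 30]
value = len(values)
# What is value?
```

Trace:
`values = [7, 8, 4, 21, 5, 30]` → values = [7, 8, 4, 21, 5, 30]
`value = len(values)` → value = 6
So value = 6

Answer: 6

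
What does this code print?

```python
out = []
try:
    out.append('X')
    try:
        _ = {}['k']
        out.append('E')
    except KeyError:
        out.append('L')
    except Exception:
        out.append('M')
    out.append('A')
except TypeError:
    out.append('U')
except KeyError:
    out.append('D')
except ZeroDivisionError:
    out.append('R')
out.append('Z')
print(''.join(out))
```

Execution trace: 'X' (try body) → 'L' (inner except KeyError) → 'A' (try body, no exception) → 'Z' (after the try/except). Output: XLAZ

Answer: XLAZ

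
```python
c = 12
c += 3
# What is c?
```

Trace:
`c = 12` → c = 12
`c += 3` → c = 15
So c = 15

Answer: 15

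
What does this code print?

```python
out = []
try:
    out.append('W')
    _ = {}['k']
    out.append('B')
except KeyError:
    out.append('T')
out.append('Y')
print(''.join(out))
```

Execution trace: 'W' (try body) → 'T' (except KeyError) → 'Y' (after the try/except). Output: WTY

Answer: WTY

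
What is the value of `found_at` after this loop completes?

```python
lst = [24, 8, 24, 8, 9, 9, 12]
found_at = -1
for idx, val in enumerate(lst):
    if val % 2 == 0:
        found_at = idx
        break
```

First even number index in [24, 8, 24, 8, 9, 9, 12]
`found_at` takes the values: -1 → 0

Answer: 0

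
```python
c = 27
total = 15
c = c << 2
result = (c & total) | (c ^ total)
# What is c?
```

Trace:
`c = 27` → c = 27
`total = 15` → total = 15
`c = c << 2` → c = 108
`result = (c & total) | (c ^ total)` → result = 111
So c = 108

Answer: 108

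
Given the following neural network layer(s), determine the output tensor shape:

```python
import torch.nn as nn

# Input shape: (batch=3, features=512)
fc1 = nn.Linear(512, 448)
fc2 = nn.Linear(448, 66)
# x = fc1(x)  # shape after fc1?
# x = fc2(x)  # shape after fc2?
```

Input: (3, 512) -> after fc1: (3, 448) -> Output: (3, 66)

Answer: (3, 66)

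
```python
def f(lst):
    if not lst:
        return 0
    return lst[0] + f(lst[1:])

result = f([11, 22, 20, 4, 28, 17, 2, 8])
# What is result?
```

11 + 22 + 20 + 4 + 28 + 17 + 2 + 8 + 0 = 112

Answer: 112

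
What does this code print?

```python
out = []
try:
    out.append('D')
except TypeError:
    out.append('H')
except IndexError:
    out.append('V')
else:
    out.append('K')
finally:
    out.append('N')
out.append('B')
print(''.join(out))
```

Execution trace: 'D' (try body, no exception) → 'K' (else) → 'N' (finally) → 'B' (after the try/except). Output: DKNB

Answer: DKNB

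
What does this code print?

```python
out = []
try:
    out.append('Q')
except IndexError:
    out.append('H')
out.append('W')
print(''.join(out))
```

Execution trace: 'Q' (try body, no exception) → 'W' (after the try/except). Output: QW

Answer: QW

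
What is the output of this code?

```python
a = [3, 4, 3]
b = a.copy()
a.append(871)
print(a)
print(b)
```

Key concept: list.copy() creates independent copy.
Step by step:
`a = [3, 4, 3]` → a = [3, 4, 3]
`b = a.copy()` → b = [3, 4, 3]
`a.append(871)` → a = [3, 4, 3, 871]
`print(a)` → prints [3, 4, 3, 871]
`print(b)` → prints [3, 4, 3]

Answer:
[3, 4, 3, 871]
[3, 4, 3]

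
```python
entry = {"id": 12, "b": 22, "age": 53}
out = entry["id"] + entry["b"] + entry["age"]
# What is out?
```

Trace:
`entry = {"id": 12, "b": 22, "age": 53}` → entry = {'id': 12, 'b': 22, 'age': 53}
`out = entry["id"] + entry["b"] + entry["age"]` → out = 87
So out = 87

Answer: 87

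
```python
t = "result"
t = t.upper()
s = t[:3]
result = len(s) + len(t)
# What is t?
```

Trace:
`t = "result"` → t = 'result'
`t = t.upper()` → t = 'RESULT'
`s = t[:3]` → s = 'RES'
`result = len(s) + len(t)` → result = 9
So t = 'RESULT'

Answer: 'RESULT'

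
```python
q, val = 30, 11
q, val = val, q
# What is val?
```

Trace:
`q, val = 30, 11` → q = 30; val = 11
`q, val = val, q` → q = 11; val = 30
So val = 30

Answer: 30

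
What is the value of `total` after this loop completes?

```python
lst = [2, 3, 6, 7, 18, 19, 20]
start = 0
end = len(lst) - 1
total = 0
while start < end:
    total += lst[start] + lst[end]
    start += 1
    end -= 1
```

Sum of pairs from ends
`total` takes the values: 0 → 22 → 44 → 68

Answer: 68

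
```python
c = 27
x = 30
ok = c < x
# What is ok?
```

Trace:
`c = 27` → c = 27
`x = 30` → x = 30
`ok = c < x` → ok = True
So ok = True

Answer: True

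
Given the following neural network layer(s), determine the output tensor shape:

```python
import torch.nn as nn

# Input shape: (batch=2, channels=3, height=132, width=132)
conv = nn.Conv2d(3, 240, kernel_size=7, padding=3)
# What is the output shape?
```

Input: (2, 3, 132, 132) -> Output: (2, 240, 132, 132)

Answer: (2, 240, 132, 132)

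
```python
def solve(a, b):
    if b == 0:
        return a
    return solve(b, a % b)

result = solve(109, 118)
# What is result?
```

solve(109, 118) -> solve(118, 109) -> solve(109, 9) -> solve(9, 1) -> solve(1, 0) -> 1

Answer: 1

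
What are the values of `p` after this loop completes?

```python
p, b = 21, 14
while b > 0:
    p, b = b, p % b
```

GCD of 21 and 14
`p` takes the values: 21 → 14 → 7

Answer: 7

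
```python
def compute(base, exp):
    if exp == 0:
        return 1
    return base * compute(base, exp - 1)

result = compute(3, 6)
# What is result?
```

compute(3, 6) = 3 * 3 * 3 * 3 * 3 * 3 = 729

Answer: 729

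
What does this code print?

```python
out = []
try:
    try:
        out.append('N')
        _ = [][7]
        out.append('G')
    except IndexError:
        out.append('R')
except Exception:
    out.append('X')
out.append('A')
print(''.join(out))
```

Execution trace: 'N' (inner try body) → 'R' (inner except IndexError) → 'A' (after the try/except). Output: NRA

Answer: NRA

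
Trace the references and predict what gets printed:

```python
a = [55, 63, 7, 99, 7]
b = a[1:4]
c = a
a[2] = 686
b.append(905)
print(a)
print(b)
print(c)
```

Key concept: slice vs alias.
Step by step:
`a = [55, 63, 7, 99, 7]` → a = [55, 63, 7, 99, 7]
`b = a[1:4]` → b = [63, 7, 99]
`c = a` → c = [55, 63, 7, 99, 7] (same object as a)
`a[2] = 686` → a = [55, 63, 686, 99, 7] (same object as c); c = [55, 63, 686, 99, 7] (same object as a)
`b.append(905)` → b = [63, 7, 99, 905]
`print(a)` → prints [55, 63, 686, 99, 7]
`print(b)` → prints [63, 7, 99, 905]
`print(c)` → prints [55, 63, 686, 99, 7]

Answer:
[55, 63, 686, 99, 7]
[63, 7, 99, 905]
[55, 63, 686, 99, 7]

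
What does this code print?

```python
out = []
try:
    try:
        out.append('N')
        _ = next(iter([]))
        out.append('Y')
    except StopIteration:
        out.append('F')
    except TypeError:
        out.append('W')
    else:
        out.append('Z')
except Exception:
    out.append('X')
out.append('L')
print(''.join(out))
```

Execution trace: 'N' (inner try body) → 'F' (inner except StopIteration) → 'L' (after the try/except). Output: NFL

Answer: NFL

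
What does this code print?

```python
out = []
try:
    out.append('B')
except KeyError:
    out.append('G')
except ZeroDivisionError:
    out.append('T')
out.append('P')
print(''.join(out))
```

Execution trace: 'B' (try body, no exception) → 'P' (after the try/except). Output: BP

Answer: BP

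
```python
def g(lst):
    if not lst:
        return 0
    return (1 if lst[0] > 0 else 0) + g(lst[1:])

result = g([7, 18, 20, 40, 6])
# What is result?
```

Count of positive elements in [7, 18, 20, 40, 6] = 5

Answer: 5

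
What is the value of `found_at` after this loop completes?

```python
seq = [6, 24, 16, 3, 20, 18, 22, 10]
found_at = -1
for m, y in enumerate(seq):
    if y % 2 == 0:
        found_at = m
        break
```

First even number index in [6, 24, 16, 3, 20, 18, 22, 10]
`found_at` takes the values: -1 → 0

Answer: 0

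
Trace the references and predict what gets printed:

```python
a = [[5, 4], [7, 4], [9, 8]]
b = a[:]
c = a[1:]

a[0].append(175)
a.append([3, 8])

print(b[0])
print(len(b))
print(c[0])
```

Key concept: slice with nested mutation.
Step by step:
`a = [[5, 4], [7, 4], [9, 8]]` → a = [[5, 4], [7, 4], [9, 8]]
`b = a[:]` → b = [[5, 4], [7, 4], [9, 8]]
`c = a[1:]` → c = [[7, 4], [9, 8]]
`a[0].append(175)` → a = [[5, 4, 175], [7, 4], [9, 8]]; b = [[5, 4, 175], [7, 4], [9, 8]]
`a.append([3, 8])` → a = [[5, 4, 175], [7, 4], [9, 8], [3, 8]]
`print(b[0])` → prints [5, 4, 175]
`print(len(b))` → prints 3
`print(c[0])` → prints [7, 4]

Answer:
[5, 4, 175]
3
[7, 4]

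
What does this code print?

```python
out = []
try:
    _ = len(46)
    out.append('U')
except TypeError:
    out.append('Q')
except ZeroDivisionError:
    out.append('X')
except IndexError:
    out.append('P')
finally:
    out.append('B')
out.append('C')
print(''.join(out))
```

Execution trace: 'Q' (except TypeError) → 'B' (finally) → 'C' (after the try/except). Output: QBC

Answer: QBC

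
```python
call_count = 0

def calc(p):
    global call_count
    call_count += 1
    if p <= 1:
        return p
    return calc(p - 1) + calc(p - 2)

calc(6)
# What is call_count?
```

Calls(p) = 1 + Calls(p-1) + Calls(p-2); Calls(0)=Calls(1)=1. For p=6 this gives 25.

Answer: 25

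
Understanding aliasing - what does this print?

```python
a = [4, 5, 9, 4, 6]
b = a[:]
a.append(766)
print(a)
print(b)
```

Key concept: slice [:] creates copy.
Step by step:
`a = [4, 5, 9, 4, 6]` → a = [4, 5, 9, 4, 6]
`b = a[:]` → b = [4, 5, 9, 4, 6]
`a.append(766)` → a = [4, 5, 9, 4, 6, 766]
`print(a)` → prints [4, 5, 9, 4, 6, 766]
`print(b)` → prints [4, 5, 9, 4, 6]

Answer:
[4, 5, 9, 4, 6, 766]
[4, 5, 9, 4, 6]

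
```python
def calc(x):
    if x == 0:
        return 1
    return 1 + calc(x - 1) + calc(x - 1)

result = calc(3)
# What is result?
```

calc(x) = 1 + 2·calc(x-1), calc(0)=1. Closed form: (1+1)·2^3 - 1 = 15.

Answer: 15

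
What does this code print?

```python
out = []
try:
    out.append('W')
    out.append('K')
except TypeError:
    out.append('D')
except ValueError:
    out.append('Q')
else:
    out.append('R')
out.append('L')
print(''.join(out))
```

Execution trace: 'W' (try body) → 'K' (try body, no exception) → 'R' (else) → 'L' (after the try/except). Output: WKRL

Answer: WKRL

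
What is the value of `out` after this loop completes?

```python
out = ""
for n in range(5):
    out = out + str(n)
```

Concatenate digits 0 to 4
`out` takes the values: "" → "0" → "01" → "012" → "0123" → "01234"

Answer: "01234"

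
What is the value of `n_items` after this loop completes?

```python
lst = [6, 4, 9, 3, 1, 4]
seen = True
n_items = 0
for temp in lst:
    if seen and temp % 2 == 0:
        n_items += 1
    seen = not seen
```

Count even values at even positions
`n_items` takes the values: 0 → 1

Answer: 1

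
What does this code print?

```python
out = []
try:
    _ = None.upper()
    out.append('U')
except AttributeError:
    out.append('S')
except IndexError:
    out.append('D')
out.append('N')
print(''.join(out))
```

Execution trace: 'S' (except AttributeError) → 'N' (after the try/except). Output: SN

Answer: SN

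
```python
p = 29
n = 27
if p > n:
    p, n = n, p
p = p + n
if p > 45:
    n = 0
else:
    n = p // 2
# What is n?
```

Trace:
`p = 29` → p = 29
`n = 27` → n = 27
`if p > n: ...` → p > n is True → p = 27; n = 29
`p = p + n` → p = 56
`if p > 45: ...` → p > 45 is True → n = 0
So n = 0

Answer: 0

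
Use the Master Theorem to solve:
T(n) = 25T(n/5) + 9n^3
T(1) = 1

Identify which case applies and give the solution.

a=25, b=5, f(n)=9n^3. log_5(25) = 2. Since c=3 > 2 and the regularity condition holds (25(n/5)^3 = (25/5^3)n^3 with 25/5^3 < 1), Case 3 applies: T(n) = Θ(f(n)) = O(n^3).

Answer: O(n^3) - Case 3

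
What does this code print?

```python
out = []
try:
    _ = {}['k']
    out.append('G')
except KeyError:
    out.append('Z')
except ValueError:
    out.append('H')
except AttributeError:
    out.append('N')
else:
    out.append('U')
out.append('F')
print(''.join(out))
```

Execution trace: 'Z' (except KeyError) → 'F' (after the try/except). Output: ZF

Answer: ZF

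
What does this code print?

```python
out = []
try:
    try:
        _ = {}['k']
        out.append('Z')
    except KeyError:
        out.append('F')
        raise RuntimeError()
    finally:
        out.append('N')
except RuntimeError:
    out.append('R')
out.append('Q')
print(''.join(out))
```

Execution trace: 'F' (inner except KeyError) → 'N' (inner finally) → 'R' (outer except RuntimeError) → 'Q' (after the try/except). Output: FNRQ

Answer: FNRQ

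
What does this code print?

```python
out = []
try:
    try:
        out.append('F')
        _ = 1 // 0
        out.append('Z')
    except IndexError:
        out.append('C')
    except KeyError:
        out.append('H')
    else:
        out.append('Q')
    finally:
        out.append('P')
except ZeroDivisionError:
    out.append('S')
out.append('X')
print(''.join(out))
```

Execution trace: 'F' (try body) → 'P' (finally) → 'S' (outer except ZeroDivisionError) → 'X' (after the try/except). Output: FPSX

Answer: FPSX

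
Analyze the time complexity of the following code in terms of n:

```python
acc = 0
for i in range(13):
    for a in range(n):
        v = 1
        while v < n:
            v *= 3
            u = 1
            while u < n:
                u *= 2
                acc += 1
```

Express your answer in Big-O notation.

Each loop level contributes: 1 × n × log n × log n. Multiplying the contributions gives O(n log² n).

Answer: O(n log² n)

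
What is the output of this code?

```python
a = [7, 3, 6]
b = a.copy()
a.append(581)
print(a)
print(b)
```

Key concept: list.copy() creates independent copy.
Step by step:
`a = [7, 3, 6]` → a = [7, 3, 6]
`b = a.copy()` → b = [7, 3, 6]
`a.append(581)` → a = [7, 3, 6, 581]
`print(a)` → prints [7, 3, 6, 581]
`print(b)` → prints [7, 3, 6]

Answer:
[7, 3, 6, 581]
[7, 3, 6]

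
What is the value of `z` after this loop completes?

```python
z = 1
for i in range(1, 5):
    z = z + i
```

Start at 1, add 1 through 4
`z` takes the values: 1 → 2 → 4 → 7 → 11

Answer: 11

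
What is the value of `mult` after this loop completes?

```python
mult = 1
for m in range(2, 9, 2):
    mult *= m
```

Product of even numbers 2 to 8
`mult` takes the values: 1 → 2 → 8 → 48 → 384

Answer: 384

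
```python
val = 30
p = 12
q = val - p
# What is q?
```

Trace:
`val = 30` → val = 30
`p = 12` → p = 12
`q = val - p` → q = 18
So q = 18

Answer: 18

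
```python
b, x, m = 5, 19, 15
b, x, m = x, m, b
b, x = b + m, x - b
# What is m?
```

Trace:
`b, x, m = 5, 19, 15` → b = 5; x = 19; m = 15
`b, x, m = x, m, b` → b = 19; x = 15; m = 5
`b, x = b + m, x - b` → b = 24; x = -4
So m = 5

Answer: 5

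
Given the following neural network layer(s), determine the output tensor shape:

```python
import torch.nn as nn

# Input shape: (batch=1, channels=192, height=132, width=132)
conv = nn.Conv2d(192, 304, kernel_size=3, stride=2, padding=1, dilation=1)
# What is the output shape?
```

Input: (1, 192, 132, 132) -> Output: (1, 304, 66, 66)

Answer: (1, 304, 66, 66)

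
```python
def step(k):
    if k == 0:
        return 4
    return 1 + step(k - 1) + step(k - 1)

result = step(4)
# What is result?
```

step(k) = 1 + 2·step(k-1), step(0)=4. Closed form: (4+1)·2^4 - 1 = 79.

Answer: 79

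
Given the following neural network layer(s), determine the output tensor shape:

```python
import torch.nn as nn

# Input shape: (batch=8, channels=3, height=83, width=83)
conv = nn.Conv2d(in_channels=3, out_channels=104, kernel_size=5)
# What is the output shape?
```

Input: (8, 3, 83, 83) -> Output: (8, 104, 79, 79)

Answer: (8, 104, 79, 79)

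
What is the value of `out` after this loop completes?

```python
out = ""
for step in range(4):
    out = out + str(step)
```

Concatenate digits 0 to 3
`out` takes the values: "" → "0" → "01" → "012" → "0123"

Answer: "0123"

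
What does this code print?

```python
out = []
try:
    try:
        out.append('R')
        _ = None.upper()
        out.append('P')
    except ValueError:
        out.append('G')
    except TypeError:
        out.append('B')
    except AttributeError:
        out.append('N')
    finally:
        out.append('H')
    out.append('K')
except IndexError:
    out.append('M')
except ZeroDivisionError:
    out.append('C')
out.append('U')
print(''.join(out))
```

Execution trace: 'R' (inner try body) → 'N' (inner except AttributeError) → 'H' (inner finally) → 'K' (try body, no exception) → 'U' (after the try/except). Output: RNHKU

Answer: RNHKU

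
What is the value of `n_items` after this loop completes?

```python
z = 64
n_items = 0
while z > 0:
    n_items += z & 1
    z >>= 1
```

Count set bits in 64 (binary: 0b1000000)
`n_items` takes the values: 0 → 1

Answer: 1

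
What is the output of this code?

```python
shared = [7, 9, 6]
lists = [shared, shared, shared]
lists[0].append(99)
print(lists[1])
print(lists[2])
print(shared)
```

Key concept: list of same reference.
Step by step:
`shared = [7, 9, 6]` → shared = [7, 9, 6]
`lists = [shared, shared, shared]` → lists = [[7, 9, 6], [7, 9, 6], [7, 9, 6]]
`lists[0].append(99)` → shared = [7, 9, 6, 99]; lists = [[7, 9, 6, 99], [7, 9, 6, 99], [7, 9, 6, 99]]
`print(lists[1])` → prints [7, 9, 6, 99]
`print(lists[2])` → prints [7, 9, 6, 99]
`print(shared)` → prints [7, 9, 6, 99]

Answer:
[7, 9, 6, 99]
[7, 9, 6, 99]
[7, 9, 6, 99]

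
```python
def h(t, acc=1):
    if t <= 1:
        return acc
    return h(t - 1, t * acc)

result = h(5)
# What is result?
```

Accumulator trace (n, acc): (5, 1) -> (4, 5) -> (3, 20) -> (2, 60) -> (1, 120) -> return 120

Answer: 120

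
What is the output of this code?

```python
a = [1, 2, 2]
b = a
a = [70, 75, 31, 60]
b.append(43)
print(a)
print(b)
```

Key concept: rebinding vs mutation: a is rebound to a new list, b still points at the original.
Step by step:
`a = [1, 2, 2]` → a = [1, 2, 2]
`b = a` → b = [1, 2, 2] (same object as a)
`a = [70, 75, 31, 60]` → a = [70, 75, 31, 60]
`b.append(43)` → b = [1, 2, 2, 43]
`print(a)` → prints [70, 75, 31, 60]
`print(b)` → prints [1, 2, 2, 43]

Answer:
[70, 75, 31, 60]
[1, 2, 2, 43]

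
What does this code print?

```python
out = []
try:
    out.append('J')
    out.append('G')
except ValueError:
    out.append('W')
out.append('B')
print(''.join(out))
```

Execution trace: 'J' (try body) → 'G' (try body, no exception) → 'B' (after the try/except). Output: JGB

Answer: JGB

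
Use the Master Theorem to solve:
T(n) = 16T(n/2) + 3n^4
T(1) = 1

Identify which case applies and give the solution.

a=16, b=2, f(n)=3n^4. log_2(16) = 4. Since c=4 = 4, Case 2 applies: T(n) = Θ(n^log_b(a) · log n) = O(n^4 log n).

Answer: O(n^4 log n) - Case 2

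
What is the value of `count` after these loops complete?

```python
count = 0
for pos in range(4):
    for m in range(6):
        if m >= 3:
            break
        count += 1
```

Inner breaks at 3, outer runs 4 times
`count` takes the values: 0 → 1 → 2 → 3 → 4 → 5 → 6 → 7 → 8 → 9 → 10 → 11 → 12

Answer: 12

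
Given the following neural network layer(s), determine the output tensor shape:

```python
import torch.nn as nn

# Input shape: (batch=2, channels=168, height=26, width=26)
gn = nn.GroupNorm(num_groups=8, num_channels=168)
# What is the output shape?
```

Input: (2, 168, 26, 26) -> Output: (2, 168, 26, 26)

Answer: (2, 168, 26, 26)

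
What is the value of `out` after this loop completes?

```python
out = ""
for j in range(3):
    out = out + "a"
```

Repeat 'a' 3 times
`out` takes the values: "" → "a" → "aa" → "aaa"

Answer: "aaa"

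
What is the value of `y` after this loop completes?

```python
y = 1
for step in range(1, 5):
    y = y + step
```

Start at 1, add 1 through 4
`y` takes the values: 1 → 2 → 4 → 7 → 11

Answer: 11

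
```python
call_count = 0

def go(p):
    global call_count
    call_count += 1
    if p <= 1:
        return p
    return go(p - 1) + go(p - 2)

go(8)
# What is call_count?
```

Calls(p) = 1 + Calls(p-1) + Calls(p-2); Calls(0)=Calls(1)=1. For p=8 this gives 67.

Answer: 67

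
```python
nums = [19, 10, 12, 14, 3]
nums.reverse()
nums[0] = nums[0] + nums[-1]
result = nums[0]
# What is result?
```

Trace:
`nums = [19, 10, 12, 14, 3]` → nums = [19, 10, 12, 14, 3]
`nums.reverse()` → nums = [3, 14, 12, 10, 19]
`nums[0] = nums[0] + nums[-1]` → nums = [22, 14, 12, 10, 19]
`result = nums[0]` → result = 22
So result = 22

Answer: 22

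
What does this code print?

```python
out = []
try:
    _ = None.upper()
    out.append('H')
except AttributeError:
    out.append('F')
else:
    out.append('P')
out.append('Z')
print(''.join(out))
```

Execution trace: 'F' (except AttributeError) → 'Z' (after the try/except). Output: FZ

Answer: FZ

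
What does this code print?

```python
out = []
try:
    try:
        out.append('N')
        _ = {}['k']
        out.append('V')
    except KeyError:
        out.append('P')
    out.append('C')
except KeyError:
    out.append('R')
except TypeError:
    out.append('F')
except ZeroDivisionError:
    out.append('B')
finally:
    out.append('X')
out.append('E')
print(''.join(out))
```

Execution trace: 'N' (inner try body) → 'P' (inner except KeyError) → 'C' (try body, no exception) → 'X' (finally) → 'E' (after the try/except). Output: NPCXE

Answer: NPCXE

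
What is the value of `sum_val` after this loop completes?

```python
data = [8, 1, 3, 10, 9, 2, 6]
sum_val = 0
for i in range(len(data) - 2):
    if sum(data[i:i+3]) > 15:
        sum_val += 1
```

Count windows with sum > 15
`sum_val` takes the values: 0 → 1 → 2 → 3

Answer: 3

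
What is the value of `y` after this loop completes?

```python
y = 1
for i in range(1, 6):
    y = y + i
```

Start at 1, add 1 through 5
`y` takes the values: 1 → 2 → 4 → 7 → 11 → 16

Answer: 16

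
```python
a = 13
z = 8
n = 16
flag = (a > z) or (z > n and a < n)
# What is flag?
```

Trace:
`a = 13` → a = 13
`z = 8` → z = 8
`n = 16` → n = 16
`flag = (a > z) or (z > n and a < n)` → flag = True
So flag = True

Answer: True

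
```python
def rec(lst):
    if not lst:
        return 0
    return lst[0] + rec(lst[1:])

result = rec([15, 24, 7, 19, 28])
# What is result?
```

15 + 24 + 7 + 19 + 28 + 0 = 93

Answer: 93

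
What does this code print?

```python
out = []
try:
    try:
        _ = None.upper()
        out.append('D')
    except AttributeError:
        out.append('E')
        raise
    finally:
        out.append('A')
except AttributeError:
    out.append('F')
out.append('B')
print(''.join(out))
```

Execution trace: 'E' (inner except AttributeError) → 'A' (inner finally) → 'F' (outer except AttributeError) → 'B' (after the try/except). Output: EAFB

Answer: EAFB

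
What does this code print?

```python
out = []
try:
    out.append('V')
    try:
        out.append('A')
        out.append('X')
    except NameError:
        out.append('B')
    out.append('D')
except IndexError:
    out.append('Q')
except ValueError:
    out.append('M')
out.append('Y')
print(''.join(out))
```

Execution trace: 'V' (try body) → 'A' (inner try body) → 'X' (inner try body, no exception) → 'D' (try body, no exception) → 'Y' (after the try/except). Output: VAXDY

Answer: VAXDY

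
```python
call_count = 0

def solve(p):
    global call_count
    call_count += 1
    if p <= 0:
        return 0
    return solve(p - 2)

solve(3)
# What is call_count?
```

Linear recursion stepping by 2: 3 calls from p=3 down to ≤0.

Answer: 3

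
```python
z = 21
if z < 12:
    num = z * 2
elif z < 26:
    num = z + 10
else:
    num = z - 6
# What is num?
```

Trace:
`z = 21` → z = 21
`if z < 12: ...` → z < 12 is False, z < 26 is True → num = 31
So num = 31

Answer: 31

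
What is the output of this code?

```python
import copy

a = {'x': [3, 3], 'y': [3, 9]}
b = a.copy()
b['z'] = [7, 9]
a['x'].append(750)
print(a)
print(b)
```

Key concept: shallow copy of dict with mutable values.
Step by step:
`a = {'x': [3, 3], 'y': [3, 9]}` → a = {'x': [3, 3], 'y': [3, 9]}
`b = a.copy()` → b = {'x': [3, 3], 'y': [3, 9]}
`b['z'] = [7, 9]` → b = {'x': [3, 3], 'y': [3, 9], 'z': [7, 9]}
`a['x'].append(750)` → a = {'x': [3, 3, 750], 'y': [3, 9]}; b = {'x': [3, 3, 750], 'y': [3, 9], 'z': [7, 9]}
`print(a)` → prints {'x': [3, 3, 750], 'y': [3, 9]}
`print(b)` → prints {'x': [3, 3, 750], 'y': [3, 9], 'z': [7, 9]}

Answer:
{'x': [3, 3, 750], 'y': [3, 9]}
{'x': [3, 3, 750], 'y': [3, 9], 'z': [7, 9]}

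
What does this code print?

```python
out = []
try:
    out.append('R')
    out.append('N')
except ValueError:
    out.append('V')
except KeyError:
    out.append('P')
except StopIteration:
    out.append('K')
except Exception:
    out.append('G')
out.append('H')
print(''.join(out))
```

Execution trace: 'R' (try body) → 'N' (try body, no exception) → 'H' (after the try/except). Output: RNH

Answer: RNH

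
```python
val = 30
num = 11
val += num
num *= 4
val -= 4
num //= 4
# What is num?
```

Trace:
`val = 30` → val = 30
`num = 11` → num = 11
`val += num` → val = 41
`num *= 4` → num = 44
`val -= 4` → val = 37
`num //= 4` → num = 11
So num = 11

Answer: 11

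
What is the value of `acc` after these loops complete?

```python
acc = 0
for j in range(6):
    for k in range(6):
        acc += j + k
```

Sum of all j+k for j,k in 6x6
`acc` takes the values: 0 → 1 → 3 → 6 → 10 → 15 → 16 → 18 → 21 → 25 → 30 → 36 → 38 → 41 → 45 → 50 → 56 → 63 → 66 → 70 → 75 → 81 → 88 → 96 → 100 → 105 → 111 → 118 → 126 → 135 → 140 → 146 → 153 → 161 → 170 → 180

Answer: 180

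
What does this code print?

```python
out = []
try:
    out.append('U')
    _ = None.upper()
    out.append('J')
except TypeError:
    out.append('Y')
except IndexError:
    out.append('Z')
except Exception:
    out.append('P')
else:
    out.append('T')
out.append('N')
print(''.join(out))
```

Execution trace: 'U' (try body) → 'P' (except Exception) → 'N' (after the try/except). Output: UPN

Answer: UPN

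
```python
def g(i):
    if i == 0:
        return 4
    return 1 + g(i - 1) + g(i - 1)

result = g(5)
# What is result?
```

g(i) = 1 + 2·g(i-1), g(0)=4. Closed form: (4+1)·2^5 - 1 = 159.

Answer: 159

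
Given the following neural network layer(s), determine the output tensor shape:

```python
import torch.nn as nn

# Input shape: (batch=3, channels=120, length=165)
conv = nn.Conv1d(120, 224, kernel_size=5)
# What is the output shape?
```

Input: (3, 120, 165) -> Output: (3, 224, 161)

Answer: (3, 224, 161)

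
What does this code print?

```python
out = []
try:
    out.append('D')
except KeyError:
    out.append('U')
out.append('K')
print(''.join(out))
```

Execution trace: 'D' (try body, no exception) → 'K' (after the try/except). Output: DK

Answer: DK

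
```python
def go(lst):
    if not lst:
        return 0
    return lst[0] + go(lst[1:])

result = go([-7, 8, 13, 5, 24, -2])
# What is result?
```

(-7) + 8 + 13 + 5 + 24 + (-2) + 0 = 41

Answer: 41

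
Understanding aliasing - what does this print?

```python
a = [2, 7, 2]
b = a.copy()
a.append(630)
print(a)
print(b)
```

Key concept: list.copy() creates independent copy.
Step by step:
`a = [2, 7, 2]` → a = [2, 7, 2]
`b = a.copy()` → b = [2, 7, 2]
`a.append(630)` → a = [2, 7, 2, 630]
`print(a)` → prints [2, 7, 2, 630]
`print(b)` → prints [2, 7, 2]

Answer:
[2, 7, 2, 630]
[2, 7, 2]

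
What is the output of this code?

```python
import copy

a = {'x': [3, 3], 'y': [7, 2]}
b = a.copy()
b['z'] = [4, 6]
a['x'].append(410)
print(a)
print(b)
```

Key concept: shallow copy of dict with mutable values.
Step by step:
`a = {'x': [3, 3], 'y': [7, 2]}` → a = {'x': [3, 3], 'y': [7, 2]}
`b = a.copy()` → b = {'x': [3, 3], 'y': [7, 2]}
`b['z'] = [4, 6]` → b = {'x': [3, 3], 'y': [7, 2], 'z': [4, 6]}
`a['x'].append(410)` → a = {'x': [3, 3, 410], 'y': [7, 2]}; b = {'x': [3, 3, 410], 'y': [7, 2], 'z': [4, 6]}
`print(a)` → prints {'x': [3, 3, 410], 'y': [7, 2]}
`print(b)` → prints {'x': [3, 3, 410], 'y': [7, 2], 'z': [4, 6]}

Answer:
{'x': [3, 3, 410], 'y': [7, 2]}
{'x': [3, 3, 410], 'y': [7, 2], 'z': [4, 6]}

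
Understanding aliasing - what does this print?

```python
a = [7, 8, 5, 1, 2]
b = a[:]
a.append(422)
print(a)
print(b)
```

Key concept: slice [:] creates copy.
Step by step:
`a = [7, 8, 5, 1, 2]` → a = [7, 8, 5, 1, 2]
`b = a[:]` → b = [7, 8, 5, 1, 2]
`a.append(422)` → a = [7, 8, 5, 1, 2, 422]
`print(a)` → prints [7, 8, 5, 1, 2, 422]
`print(b)` → prints [7, 8, 5, 1, 2]

Answer:
[7, 8, 5, 1, 2, 422]
[7, 8, 5, 1, 2]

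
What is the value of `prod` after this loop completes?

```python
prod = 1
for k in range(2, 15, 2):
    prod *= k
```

Product of even numbers 2 to 14
`prod` takes the values: 1 → 2 → 8 → 48 → 384 → 3840 → 46080 → 645120

Answer: 645120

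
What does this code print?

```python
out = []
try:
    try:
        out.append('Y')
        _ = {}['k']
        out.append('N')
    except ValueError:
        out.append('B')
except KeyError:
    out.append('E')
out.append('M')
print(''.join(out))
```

Execution trace: 'Y' (try body) → 'E' (outer except KeyError) → 'M' (after the try/except). Output: YEM

Answer: YEM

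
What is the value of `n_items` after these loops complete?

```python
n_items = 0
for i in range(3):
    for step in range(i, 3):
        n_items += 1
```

Upper triangle: 3 + 2 + ... + 1
`n_items` takes the values: 0 → 1 → 2 → 3 → 4 → 5 → 6

Answer: 6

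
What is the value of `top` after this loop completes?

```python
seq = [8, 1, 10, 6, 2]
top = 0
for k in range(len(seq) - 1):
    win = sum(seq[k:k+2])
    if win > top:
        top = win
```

Max sum of 2-element window in [8, 1, 10, 6, 2]
`top` takes the values: 0 → 9 → 11 → 16

Answer: 16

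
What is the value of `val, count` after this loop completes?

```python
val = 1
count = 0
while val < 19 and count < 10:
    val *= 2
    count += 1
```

Double until >= 19 or 10 iterations
`val, count` takes the values: (1, 0) → (2, 0) → (2, 1) → (4, 1) → (4, 2) → (8, 2) → (8, 3) → (16, 3) → (16, 4) → (32, 4) → (32, 5)

Answer: 32, 5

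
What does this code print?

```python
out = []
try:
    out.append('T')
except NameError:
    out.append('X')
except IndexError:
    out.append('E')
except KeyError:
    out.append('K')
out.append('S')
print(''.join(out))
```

Execution trace: 'T' (try body, no exception) → 'S' (after the try/except). Output: TS

Answer: TS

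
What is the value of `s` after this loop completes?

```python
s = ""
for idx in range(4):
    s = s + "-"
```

Repeat '-' 4 times
`s` takes the values: "" → "-" → "--" → "---" → "----"

Answer: "----"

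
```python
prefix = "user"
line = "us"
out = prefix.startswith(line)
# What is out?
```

Trace:
`prefix = "user"` → prefix = 'user'
`line = "us"` → line = 'us'
`out = prefix.startswith(line)` → out = True
So out = True

Answer: True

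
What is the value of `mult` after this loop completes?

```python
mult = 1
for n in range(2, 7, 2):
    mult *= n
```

Product of even numbers 2 to 6
`mult` takes the values: 1 → 2 → 8 → 48

Answer: 48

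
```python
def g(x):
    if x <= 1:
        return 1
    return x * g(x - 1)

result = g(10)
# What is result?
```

g(10) = 10 * 9 * 8 * 7 * 6 * 5 * 4 * 3 * 2 * 1 = 3628800

Answer: 3628800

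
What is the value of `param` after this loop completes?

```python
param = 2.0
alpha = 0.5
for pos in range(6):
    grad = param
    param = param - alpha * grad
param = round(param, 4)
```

Gradient descent: w = 2.0 * (1 - 0.5)^6
`param` takes the values: 2.0 → 1.0 → 0.5 → 0.25 → 0.125 → 0.0625 → 0.03125 → 0.0312

Answer: 0.0312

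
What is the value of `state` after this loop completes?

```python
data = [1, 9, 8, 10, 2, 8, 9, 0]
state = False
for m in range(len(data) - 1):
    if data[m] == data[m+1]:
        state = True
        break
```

Check consecutive duplicates in [1, 9, 8, 10, 2, 8, 9, 0]
`state` takes the values: False

Answer: False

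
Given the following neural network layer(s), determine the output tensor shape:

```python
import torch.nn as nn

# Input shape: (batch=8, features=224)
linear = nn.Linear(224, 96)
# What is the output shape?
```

Input: (8, 224) -> Output: (8, 96)

Answer: (8, 96)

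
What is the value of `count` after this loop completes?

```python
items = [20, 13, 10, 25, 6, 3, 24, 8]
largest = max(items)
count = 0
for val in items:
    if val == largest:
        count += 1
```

Count of max value 25 in [20, 13, 10, 25, 6, 3, 24, 8]
`count` takes the values: 0 → 1

Answer: 1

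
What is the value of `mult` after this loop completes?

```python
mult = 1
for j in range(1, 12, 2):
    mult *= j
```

Product of 1, 3, 5, ... up to 11
`mult` takes the values: 1 → 3 → 15 → 105 → 945 → 10395

Answer: 10395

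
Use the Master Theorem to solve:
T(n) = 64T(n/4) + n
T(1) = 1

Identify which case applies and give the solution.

a=64, b=4, f(n)=n. log_4(64) = 3. Since c=1 < 3, Case 1 applies: T(n) = Θ(n^log_b(a)) = O(n^3).

Answer: O(n^3) - Case 1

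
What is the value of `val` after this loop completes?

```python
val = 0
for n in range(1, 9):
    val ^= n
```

XOR of 1 to 8
`val` takes the values: 0 → 1 → 3 → 0 → 4 → 1 → 7 → 0 → 8

Answer: 8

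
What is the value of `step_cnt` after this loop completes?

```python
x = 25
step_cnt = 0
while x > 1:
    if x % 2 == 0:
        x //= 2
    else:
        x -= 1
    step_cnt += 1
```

Steps to reduce 25 to 1
`step_cnt` takes the values: 0 → 1 → 2 → 3 → 4 → 5 → 6

Answer: 6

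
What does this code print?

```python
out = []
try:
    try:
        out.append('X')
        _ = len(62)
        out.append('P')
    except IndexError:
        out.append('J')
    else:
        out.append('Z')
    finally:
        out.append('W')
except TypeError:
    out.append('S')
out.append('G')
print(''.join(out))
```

Execution trace: 'X' (try body) → 'W' (finally) → 'S' (outer except TypeError) → 'G' (after the try/except). Output: XWSG

Answer: XWSG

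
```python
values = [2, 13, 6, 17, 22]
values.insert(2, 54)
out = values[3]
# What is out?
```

Trace:
`values = [2, 13, 6, 17, 22]` → values = [2, 13, 6, 17, 22]
`values.insert(2, 54)` → values = [2, 13, 54, 6, 17, 22]
`out = values[3]` → out = 6
So out = 6

Answer: 6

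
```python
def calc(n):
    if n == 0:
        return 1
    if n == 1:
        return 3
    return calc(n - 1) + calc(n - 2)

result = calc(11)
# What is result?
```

Build up from base cases: calc(0)=1, calc(1)=3, calc(2)=4, calc(3)=7, calc(4)=11, calc(5)=18, calc(6)=29, ..., calc(11)=322

Answer: 322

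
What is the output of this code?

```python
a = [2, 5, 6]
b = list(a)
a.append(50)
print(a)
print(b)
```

Key concept: list() constructor creates copy.
Step by step:
`a = [2, 5, 6]` → a = [2, 5, 6]
`b = list(a)` → b = [2, 5, 6]
`a.append(50)` → a = [2, 5, 6, 50]
`print(a)` → prints [2, 5, 6, 50]
`print(b)` → prints [2, 5, 6]

Answer:
[2, 5, 6, 50]
[2, 5, 6]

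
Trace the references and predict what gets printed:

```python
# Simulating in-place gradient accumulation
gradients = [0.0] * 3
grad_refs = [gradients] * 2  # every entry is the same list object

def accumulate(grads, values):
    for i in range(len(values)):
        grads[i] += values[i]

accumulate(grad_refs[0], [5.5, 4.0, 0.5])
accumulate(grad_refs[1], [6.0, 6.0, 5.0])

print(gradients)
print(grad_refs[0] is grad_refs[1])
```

Key concept: gradient accumulation aliasing.
Step by step:
`gradients = [0.0] * 3` → gradients = [0.0, 0.0, 0.0]
`grad_refs = [gradients] * 2` → grad_refs = [[0.0, 0.0, 0.0], [0.0, 0.0, 0.0]]
`accumulate(grad_refs[0], [5.5, 4.0, 0.5])` → gradients = [5.5, 4.0, 0.5]; grad_refs = [[5.5, 4.0, 0.5], [5.5, 4.0, 0.5]]
`accumulate(grad_refs[1], [6.0, 6.0, 5.0])` → gradients = [11.5, 10.0, 5.5]; grad_refs = [[11.5, 10.0, 5.5], [11.5, 10.0, 5.5]]
`print(gradients)` → prints [11.5, 10.0, 5.5]
`print(grad_refs[0] is grad_refs[1])` → prints True

Answer:
[11.5, 10.0, 5.5]
True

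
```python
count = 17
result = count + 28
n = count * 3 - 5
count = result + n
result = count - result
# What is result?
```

Trace:
`count = 17` → count = 17
`result = count + 28` → result = 45
`n = count * 3 - 5` → n = 46
`count = result + n` → count = 91
`result = count - result` → result = 46
So result = 46

Answer: 46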